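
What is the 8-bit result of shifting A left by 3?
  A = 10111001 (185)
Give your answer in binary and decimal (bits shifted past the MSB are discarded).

Shift left by 3: drop the top 3 bit(s), append 3 zero(s) on the right.
  10111001  ->  discard [101], keep [11001], append 000
= 11001000

Answer: 11001000 (200)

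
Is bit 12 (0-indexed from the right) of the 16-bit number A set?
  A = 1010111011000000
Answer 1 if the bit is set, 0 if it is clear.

Bit 12 is the 13th from the right.
  1010111011000000
     ^
That bit is 0.

Answer: 0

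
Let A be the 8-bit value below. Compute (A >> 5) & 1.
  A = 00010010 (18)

Bit 5 is the 6th from the right.
  00010010
    ^
That bit is 0.

Answer: 0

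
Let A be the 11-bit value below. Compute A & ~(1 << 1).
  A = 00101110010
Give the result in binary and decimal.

Mask = ~(1 << 1) = 11111111101
Bit 1 of A is 1, so AND-ing with the mask clears it to 0.
  00101110010
& 11111111101
-------------
  00101110000

Answer: 00101110000 (368)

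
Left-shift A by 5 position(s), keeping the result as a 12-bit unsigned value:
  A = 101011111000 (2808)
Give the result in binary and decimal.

Shift left by 5: drop the top 5 bit(s), append 5 zero(s) on the right.
  101011111000  ->  discard [10101], keep [1111000], append 00000
= 111100000000

Answer: 111100000000 (3840)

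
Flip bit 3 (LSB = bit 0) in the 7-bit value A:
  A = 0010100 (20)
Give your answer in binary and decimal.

Mask = 1 << 3 = 0001000
Bit 3 of A is 0; XOR with the mask flips it to 1.
  0010100
^ 0001000
---------
  0011100

Answer: 0011100 (28)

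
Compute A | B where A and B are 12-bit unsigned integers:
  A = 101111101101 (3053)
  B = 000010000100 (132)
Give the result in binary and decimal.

Apply | to each column (1 where either bit is 1):
  101111101101
| 000010000100
--------------
  101111101101

Answer: 101111101101 (3053)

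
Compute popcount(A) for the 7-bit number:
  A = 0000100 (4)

0000100
1-bits at positions (from bit 0 = LSB): 2
Count = 1

Answer: 1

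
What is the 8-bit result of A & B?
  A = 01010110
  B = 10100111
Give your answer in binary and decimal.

Apply & to each column (1 only where both bits are 1):
  01010110
& 10100111
----------
  00000110

Answer: 00000110 (6)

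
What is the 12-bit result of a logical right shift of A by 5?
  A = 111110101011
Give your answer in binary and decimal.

Logical shift right by 5: drop the bottom 5 bit(s), prepend 5 zero(s) on the left.
  111110101011  ->  keep [1111101], discard [01011], prepend 00000
= 000001111101

Answer: 000001111101 (125)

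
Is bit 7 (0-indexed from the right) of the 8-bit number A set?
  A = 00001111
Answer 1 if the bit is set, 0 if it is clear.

Bit 7 is the 8th from the right.
  00001111
  ^
That bit is 0.

Answer: 0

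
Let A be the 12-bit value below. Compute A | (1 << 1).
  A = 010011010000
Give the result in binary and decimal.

Mask = 1 << 1 = 000000000010
Bit 1 of A is 0, so OR-ing with the mask flips it to 1.
  010011010000
| 000000000010
--------------
  010011010010

Answer: 010011010010 (1234)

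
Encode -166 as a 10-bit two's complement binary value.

1. Binary of +166:  0010100110
2. Invert bits:     1101011001
3. Add 1:           1101011010

Answer: 1101011010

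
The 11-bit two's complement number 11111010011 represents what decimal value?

MSB is 1, so the value is negative. Find the magnitude:
1. Invert bits:  00000101100
2. Add 1:        00000101101  = 45
3. Apply sign:   -45

Answer: -45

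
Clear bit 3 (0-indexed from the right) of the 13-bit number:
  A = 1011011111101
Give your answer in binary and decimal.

Mask = ~(1 << 3) = 1111111110111
Bit 3 of A is 1, so AND-ing with the mask clears it to 0.
  1011011111101
& 1111111110111
---------------
  1011011110101

Answer: 1011011110101 (5877)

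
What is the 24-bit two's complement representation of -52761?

1. Binary of +52761:  000000001100111000011001
2. Invert bits:     111111110011000111100110
3. Add 1:           111111110011000111100111

Answer: 111111110011000111100111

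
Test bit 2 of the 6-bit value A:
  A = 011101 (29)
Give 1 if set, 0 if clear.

Bit 2 is the 3rd from the right.
  011101
     ^
That bit is 1.

Answer: 1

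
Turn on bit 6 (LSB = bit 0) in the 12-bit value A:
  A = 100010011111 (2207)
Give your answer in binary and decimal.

Mask = 1 << 6 = 000001000000
Bit 6 of A is 0, so OR-ing with the mask flips it to 1.
  100010011111
| 000001000000
--------------
  100011011111

Answer: 100011011111 (2271)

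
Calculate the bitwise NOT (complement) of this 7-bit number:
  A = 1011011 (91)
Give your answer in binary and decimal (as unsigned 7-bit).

Flip each bit (0->1, 1->0):
  1011011
  0100100

Answer: 0100100 (36)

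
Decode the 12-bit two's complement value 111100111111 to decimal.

MSB is 1, so the value is negative. Find the magnitude:
1. Invert bits:  000011000000
2. Add 1:        000011000001  = 193
3. Apply sign:   -193

Answer: -193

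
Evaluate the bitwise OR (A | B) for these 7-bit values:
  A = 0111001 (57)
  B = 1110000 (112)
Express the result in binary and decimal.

Apply | to each column (1 where either bit is 1):
  0111001
| 1110000
---------
  1111001

Answer: 1111001 (121)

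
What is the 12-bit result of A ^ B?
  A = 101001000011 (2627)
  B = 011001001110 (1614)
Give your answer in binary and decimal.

Apply ^ to each column (1 where bits differ):
  101001000011
^ 011001001110
--------------
  110000001101

Answer: 110000001101 (3085)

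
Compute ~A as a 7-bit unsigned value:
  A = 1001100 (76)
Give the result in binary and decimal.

Flip each bit (0->1, 1->0):
  1001100
  0110011

Answer: 0110011 (51)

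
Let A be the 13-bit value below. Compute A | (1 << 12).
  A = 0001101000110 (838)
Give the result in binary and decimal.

Mask = 1 << 12 = 1000000000000
Bit 12 of A is 0, so OR-ing with the mask flips it to 1.
  0001101000110
| 1000000000000
---------------
  1001101000110

Answer: 1001101000110 (4934)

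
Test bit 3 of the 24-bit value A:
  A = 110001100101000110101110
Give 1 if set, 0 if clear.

Bit 3 is the 4th from the right.
  110001100101000110101110
                      ^
That bit is 1.

Answer: 1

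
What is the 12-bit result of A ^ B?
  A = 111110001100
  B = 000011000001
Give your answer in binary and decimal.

Apply ^ to each column (1 where bits differ):
  111110001100
^ 000011000001
--------------
  111101001101

Answer: 111101001101 (3917)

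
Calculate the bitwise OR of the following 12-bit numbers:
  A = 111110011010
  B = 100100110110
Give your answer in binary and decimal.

Apply | to each column (1 where either bit is 1):
  111110011010
| 100100110110
--------------
  111110111110

Answer: 111110111110 (4030)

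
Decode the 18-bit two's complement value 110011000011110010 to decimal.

MSB is 1, so the value is negative. Find the magnitude:
1. Invert bits:  001100111100001101
2. Add 1:        001100111100001110  = 53006
3. Apply sign:   -53006

Answer: -53006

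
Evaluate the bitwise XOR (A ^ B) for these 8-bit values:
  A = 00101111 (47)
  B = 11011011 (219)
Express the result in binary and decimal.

Apply ^ to each column (1 where bits differ):
  00101111
^ 11011011
----------
  11110100

Answer: 11110100 (244)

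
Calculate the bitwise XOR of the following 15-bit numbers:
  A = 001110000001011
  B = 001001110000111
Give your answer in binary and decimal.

Apply ^ to each column (1 where bits differ):
  001110000001011
^ 001001110000111
-----------------
  000111110001100

Answer: 000111110001100 (3980)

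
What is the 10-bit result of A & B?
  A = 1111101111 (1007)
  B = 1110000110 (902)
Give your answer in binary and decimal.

Apply & to each column (1 only where both bits are 1):
  1111101111
& 1110000110
------------
  1110000110

Answer: 1110000110 (902)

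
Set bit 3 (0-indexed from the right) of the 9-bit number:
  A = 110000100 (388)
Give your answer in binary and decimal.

Mask = 1 << 3 = 000001000
Bit 3 of A is 0, so OR-ing with the mask flips it to 1.
  110000100
| 000001000
-----------
  110001100

Answer: 110001100 (396)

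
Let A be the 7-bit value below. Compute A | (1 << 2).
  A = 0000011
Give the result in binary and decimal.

Mask = 1 << 2 = 0000100
Bit 2 of A is 0, so OR-ing with the mask flips it to 1.
  0000011
| 0000100
---------
  0000111

Answer: 0000111 (7)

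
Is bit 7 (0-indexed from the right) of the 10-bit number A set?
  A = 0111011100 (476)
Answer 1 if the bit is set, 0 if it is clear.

Bit 7 is the 8th from the right.
  0111011100
    ^
That bit is 1.

Answer: 1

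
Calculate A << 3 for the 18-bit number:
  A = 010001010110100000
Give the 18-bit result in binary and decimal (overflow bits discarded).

Shift left by 3: drop the top 3 bit(s), append 3 zero(s) on the right.
  010001010110100000  ->  discard [010], keep [001010110100000], append 000
= 001010110100000000

Answer: 001010110100000000 (44288)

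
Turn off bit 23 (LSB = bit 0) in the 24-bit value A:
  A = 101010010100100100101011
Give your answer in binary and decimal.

Mask = ~(1 << 23) = 011111111111111111111111
Bit 23 of A is 1, so AND-ing with the mask clears it to 0.
  101010010100100100101011
& 011111111111111111111111
--------------------------
  001010010100100100101011

Answer: 001010010100100100101011 (2705707)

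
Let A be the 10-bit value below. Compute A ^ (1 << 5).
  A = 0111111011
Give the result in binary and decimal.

Mask = 1 << 5 = 0000100000
Bit 5 of A is 1; XOR with the mask flips it to 0.
  0111111011
^ 0000100000
------------
  0111011011

Answer: 0111011011 (475)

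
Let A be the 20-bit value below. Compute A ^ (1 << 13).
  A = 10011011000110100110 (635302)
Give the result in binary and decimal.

Mask = 1 << 13 = 00000010000000000000
Bit 13 of A is 1; XOR with the mask flips it to 0.
  10011011000110100110
^ 00000010000000000000
----------------------
  10011001000110100110

Answer: 10011001000110100110 (627110)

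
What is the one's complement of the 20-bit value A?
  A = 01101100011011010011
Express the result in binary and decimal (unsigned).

Flip each bit (0->1, 1->0):
  01101100011011010011
  10010011100100101100

Answer: 10010011100100101100 (604460)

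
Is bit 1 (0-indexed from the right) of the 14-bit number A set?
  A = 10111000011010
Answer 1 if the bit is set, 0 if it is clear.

Bit 1 is the 2nd from the right.
  10111000011010
              ^
That bit is 1.

Answer: 1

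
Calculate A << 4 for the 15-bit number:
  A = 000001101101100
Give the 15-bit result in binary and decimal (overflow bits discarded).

Shift left by 4: drop the top 4 bit(s), append 4 zero(s) on the right.
  000001101101100  ->  discard [0000], keep [01101101100], append 0000
= 011011011000000

Answer: 011011011000000 (14016)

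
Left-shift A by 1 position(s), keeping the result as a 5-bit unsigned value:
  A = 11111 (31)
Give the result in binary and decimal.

Shift left by 1: drop the top 1 bit(s), append 1 zero(s) on the right.
  11111  ->  discard [1], keep [1111], append 0
= 11110

Answer: 11110 (30)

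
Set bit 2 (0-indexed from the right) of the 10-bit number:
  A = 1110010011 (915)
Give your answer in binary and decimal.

Mask = 1 << 2 = 0000000100
Bit 2 of A is 0, so OR-ing with the mask flips it to 1.
  1110010011
| 0000000100
------------
  1110010111

Answer: 1110010111 (919)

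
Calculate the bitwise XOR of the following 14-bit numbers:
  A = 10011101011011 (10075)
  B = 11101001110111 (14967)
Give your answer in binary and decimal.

Apply ^ to each column (1 where bits differ):
  10011101011011
^ 11101001110111
----------------
  01110100101100

Answer: 01110100101100 (7468)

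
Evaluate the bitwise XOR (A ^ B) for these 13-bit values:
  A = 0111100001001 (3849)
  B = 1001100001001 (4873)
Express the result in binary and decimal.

Apply ^ to each column (1 where bits differ):
  0111100001001
^ 1001100001001
---------------
  1110000000000

Answer: 1110000000000 (7168)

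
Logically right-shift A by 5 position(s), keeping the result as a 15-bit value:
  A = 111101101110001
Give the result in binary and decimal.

Logical shift right by 5: drop the bottom 5 bit(s), prepend 5 zero(s) on the left.
  111101101110001  ->  keep [1111011011], discard [10001], prepend 00000
= 000001111011011

Answer: 000001111011011 (987)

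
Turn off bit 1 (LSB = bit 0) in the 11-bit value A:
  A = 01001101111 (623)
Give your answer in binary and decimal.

Mask = ~(1 << 1) = 11111111101
Bit 1 of A is 1, so AND-ing with the mask clears it to 0.
  01001101111
& 11111111101
-------------
  01001101101

Answer: 01001101101 (621)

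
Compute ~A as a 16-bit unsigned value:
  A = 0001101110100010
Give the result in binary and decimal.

Flip each bit (0->1, 1->0):
  0001101110100010
  1110010001011101

Answer: 1110010001011101 (58461)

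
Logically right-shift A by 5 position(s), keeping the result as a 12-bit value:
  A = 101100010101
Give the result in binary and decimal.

Logical shift right by 5: drop the bottom 5 bit(s), prepend 5 zero(s) on the left.
  101100010101  ->  keep [1011000], discard [10101], prepend 00000
= 000001011000

Answer: 000001011000 (88)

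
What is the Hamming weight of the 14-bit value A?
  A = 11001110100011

11001110100011
1-bits at positions (from bit 0 = LSB): 0, 1, 5, 7, 8, 9, 12, 13
Count = 8

Answer: 8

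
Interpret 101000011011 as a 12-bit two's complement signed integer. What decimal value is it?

MSB is 1, so the value is negative. Find the magnitude:
1. Invert bits:  010111100100
2. Add 1:        010111100101  = 1509
3. Apply sign:   -1509

Answer: -1509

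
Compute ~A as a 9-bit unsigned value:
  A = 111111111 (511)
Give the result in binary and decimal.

Flip each bit (0->1, 1->0):
  111111111
  000000000

Answer: 000000000 (0)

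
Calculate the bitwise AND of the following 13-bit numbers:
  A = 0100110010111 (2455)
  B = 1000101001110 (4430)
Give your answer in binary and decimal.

Apply & to each column (1 only where both bits are 1):
  0100110010111
& 1000101001110
---------------
  0000100000110

Answer: 0000100000110 (262)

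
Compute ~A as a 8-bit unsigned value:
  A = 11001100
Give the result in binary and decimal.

Flip each bit (0->1, 1->0):
  11001100
  00110011

Answer: 00110011 (51)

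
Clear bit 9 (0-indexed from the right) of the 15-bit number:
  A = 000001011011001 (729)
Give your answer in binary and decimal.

Mask = ~(1 << 9) = 111110111111111
Bit 9 of A is 1, so AND-ing with the mask clears it to 0.
  000001011011001
& 111110111111111
-----------------
  000000011011001

Answer: 000000011011001 (217)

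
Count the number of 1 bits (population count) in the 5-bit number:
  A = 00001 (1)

00001
1-bits at positions (from bit 0 = LSB): 0
Count = 1

Answer: 1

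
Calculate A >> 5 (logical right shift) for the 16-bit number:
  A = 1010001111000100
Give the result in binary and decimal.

Logical shift right by 5: drop the bottom 5 bit(s), prepend 5 zero(s) on the left.
  1010001111000100  ->  keep [10100011110], discard [00100], prepend 00000
= 0000010100011110

Answer: 0000010100011110 (1310)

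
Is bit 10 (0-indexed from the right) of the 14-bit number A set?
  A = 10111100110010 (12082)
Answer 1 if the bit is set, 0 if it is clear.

Bit 10 is the 11th from the right.
  10111100110010
     ^
That bit is 1.

Answer: 1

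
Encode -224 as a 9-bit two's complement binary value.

1. Binary of +224:  011100000
2. Invert bits:     100011111
3. Add 1:           100100000

Answer: 100100000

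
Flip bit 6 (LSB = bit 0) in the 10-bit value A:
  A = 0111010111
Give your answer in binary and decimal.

Mask = 1 << 6 = 0001000000
Bit 6 of A is 1; XOR with the mask flips it to 0.
  0111010111
^ 0001000000
------------
  0110010111

Answer: 0110010111 (407)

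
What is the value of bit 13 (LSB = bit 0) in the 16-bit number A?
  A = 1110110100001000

Bit 13 is the 14th from the right.
  1110110100001000
    ^
That bit is 1.

Answer: 1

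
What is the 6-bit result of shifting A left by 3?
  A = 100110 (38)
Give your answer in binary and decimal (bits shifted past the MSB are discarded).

Shift left by 3: drop the top 3 bit(s), append 3 zero(s) on the right.
  100110  ->  discard [100], keep [110], append 000
= 110000

Answer: 110000 (48)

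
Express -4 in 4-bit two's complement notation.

1. Binary of +4:  0100
2. Invert bits:     1011
3. Add 1:           1100

Answer: 1100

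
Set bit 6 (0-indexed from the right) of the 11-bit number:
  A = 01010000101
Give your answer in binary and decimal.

Mask = 1 << 6 = 00001000000
Bit 6 of A is 0, so OR-ing with the mask flips it to 1.
  01010000101
| 00001000000
-------------
  01011000101

Answer: 01011000101 (709)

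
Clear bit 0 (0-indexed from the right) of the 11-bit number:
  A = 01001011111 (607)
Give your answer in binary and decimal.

Mask = ~(1 << 0) = 11111111110
Bit 0 of A is 1, so AND-ing with the mask clears it to 0.
  01001011111
& 11111111110
-------------
  01001011110

Answer: 01001011110 (606)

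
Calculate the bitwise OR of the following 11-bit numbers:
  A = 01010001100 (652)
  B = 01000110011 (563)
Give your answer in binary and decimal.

Apply | to each column (1 where either bit is 1):
  01010001100
| 01000110011
-------------
  01010111111

Answer: 01010111111 (703)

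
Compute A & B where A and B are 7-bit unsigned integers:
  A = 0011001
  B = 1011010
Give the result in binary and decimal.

Apply & to each column (1 only where both bits are 1):
  0011001
& 1011010
---------
  0011000

Answer: 0011000 (24)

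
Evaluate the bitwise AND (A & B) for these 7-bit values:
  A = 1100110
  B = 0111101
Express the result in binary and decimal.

Apply & to each column (1 only where both bits are 1):
  1100110
& 0111101
---------
  0100100

Answer: 0100100 (36)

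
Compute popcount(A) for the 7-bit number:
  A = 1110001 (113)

1110001
1-bits at positions (from bit 0 = LSB): 0, 4, 5, 6
Count = 4

Answer: 4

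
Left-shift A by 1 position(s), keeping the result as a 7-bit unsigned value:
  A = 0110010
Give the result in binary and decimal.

Shift left by 1: drop the top 1 bit(s), append 1 zero(s) on the right.
  0110010  ->  discard [0], keep [110010], append 0
= 1100100

Answer: 1100100 (100)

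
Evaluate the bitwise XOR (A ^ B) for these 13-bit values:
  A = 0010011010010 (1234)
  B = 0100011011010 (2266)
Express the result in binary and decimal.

Apply ^ to each column (1 where bits differ):
  0010011010010
^ 0100011011010
---------------
  0110000001000

Answer: 0110000001000 (3080)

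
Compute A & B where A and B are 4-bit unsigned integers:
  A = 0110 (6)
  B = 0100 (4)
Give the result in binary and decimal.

Apply & to each column (1 only where both bits are 1):
  0110
& 0100
------
  0100

Answer: 0100 (4)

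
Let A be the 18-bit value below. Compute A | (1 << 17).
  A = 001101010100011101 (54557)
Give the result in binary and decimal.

Mask = 1 << 17 = 100000000000000000
Bit 17 of A is 0, so OR-ing with the mask flips it to 1.
  001101010100011101
| 100000000000000000
--------------------
  101101010100011101

Answer: 101101010100011101 (185629)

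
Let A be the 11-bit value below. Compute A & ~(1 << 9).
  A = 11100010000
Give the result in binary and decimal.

Mask = ~(1 << 9) = 10111111111
Bit 9 of A is 1, so AND-ing with the mask clears it to 0.
  11100010000
& 10111111111
-------------
  10100010000

Answer: 10100010000 (1296)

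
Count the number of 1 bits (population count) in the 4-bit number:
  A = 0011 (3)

0011
1-bits at positions (from bit 0 = LSB): 0, 1
Count = 2

Answer: 2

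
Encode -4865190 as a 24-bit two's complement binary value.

1. Binary of +4865190:  010010100011110010100110
2. Invert bits:     101101011100001101011001
3. Add 1:           101101011100001101011010

Answer: 101101011100001101011010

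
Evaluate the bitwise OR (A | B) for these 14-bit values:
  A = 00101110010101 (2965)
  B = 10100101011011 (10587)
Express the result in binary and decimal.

Apply | to each column (1 where either bit is 1):
  00101110010101
| 10100101011011
----------------
  10101111011111

Answer: 10101111011111 (11231)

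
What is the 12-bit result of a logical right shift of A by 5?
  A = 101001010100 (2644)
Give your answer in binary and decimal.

Logical shift right by 5: drop the bottom 5 bit(s), prepend 5 zero(s) on the left.
  101001010100  ->  keep [1010010], discard [10100], prepend 00000
= 000001010010

Answer: 000001010010 (82)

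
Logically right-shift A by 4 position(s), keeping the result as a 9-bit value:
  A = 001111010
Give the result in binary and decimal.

Logical shift right by 4: drop the bottom 4 bit(s), prepend 4 zero(s) on the left.
  001111010  ->  keep [00111], discard [1010], prepend 0000
= 000000111

Answer: 000000111 (7)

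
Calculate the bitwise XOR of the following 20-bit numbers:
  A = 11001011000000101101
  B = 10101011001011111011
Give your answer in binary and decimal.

Apply ^ to each column (1 where bits differ):
  11001011000000101101
^ 10101011001011111011
----------------------
  01100000001011010110

Answer: 01100000001011010110 (393942)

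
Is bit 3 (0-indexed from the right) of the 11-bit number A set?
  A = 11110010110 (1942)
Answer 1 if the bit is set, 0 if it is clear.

Bit 3 is the 4th from the right.
  11110010110
         ^
That bit is 0.

Answer: 0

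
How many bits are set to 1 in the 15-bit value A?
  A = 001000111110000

001000111110000
1-bits at positions (from bit 0 = LSB): 4, 5, 6, 7, 8, 12
Count = 6

Answer: 6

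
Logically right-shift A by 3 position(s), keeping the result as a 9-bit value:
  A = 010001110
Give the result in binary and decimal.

Logical shift right by 3: drop the bottom 3 bit(s), prepend 3 zero(s) on the left.
  010001110  ->  keep [010001], discard [110], prepend 000
= 000010001

Answer: 000010001 (17)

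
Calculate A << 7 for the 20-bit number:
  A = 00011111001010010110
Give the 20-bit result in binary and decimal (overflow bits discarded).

Shift left by 7: drop the top 7 bit(s), append 7 zero(s) on the right.
  00011111001010010110  ->  discard [0001111], keep [1001010010110], append 0000000
= 10010100101100000000

Answer: 10010100101100000000 (609024)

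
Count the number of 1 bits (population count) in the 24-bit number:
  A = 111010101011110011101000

111010101011110011101000
1-bits at positions (from bit 0 = LSB): 3, 5, 6, 7, 10, 11, 12, 13, 15, 17, 19, 21, 22, 23
Count = 14

Answer: 14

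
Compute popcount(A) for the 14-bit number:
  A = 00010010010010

00010010010010
1-bits at positions (from bit 0 = LSB): 1, 4, 7, 10
Count = 4

Answer: 4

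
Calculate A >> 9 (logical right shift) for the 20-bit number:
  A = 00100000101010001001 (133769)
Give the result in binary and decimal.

Logical shift right by 9: drop the bottom 9 bit(s), prepend 9 zero(s) on the left.
  00100000101010001001  ->  keep [00100000101], discard [010001001], prepend 000000000
= 00000000000100000101

Answer: 00000000000100000101 (261)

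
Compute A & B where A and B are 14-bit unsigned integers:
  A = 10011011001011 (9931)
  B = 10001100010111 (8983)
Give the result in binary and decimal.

Apply & to each column (1 only where both bits are 1):
  10011011001011
& 10001100010111
----------------
  10001000000011

Answer: 10001000000011 (8707)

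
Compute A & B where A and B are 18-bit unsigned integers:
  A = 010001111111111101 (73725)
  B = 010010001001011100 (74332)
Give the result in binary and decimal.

Apply & to each column (1 only where both bits are 1):
  010001111111111101
& 010010001001011100
--------------------
  010000001001011100

Answer: 010000001001011100 (66140)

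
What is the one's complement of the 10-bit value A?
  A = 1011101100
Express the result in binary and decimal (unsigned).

Flip each bit (0->1, 1->0):
  1011101100
  0100010011

Answer: 0100010011 (275)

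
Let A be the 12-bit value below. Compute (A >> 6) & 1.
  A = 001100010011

Bit 6 is the 7th from the right.
  001100010011
       ^
That bit is 0.

Answer: 0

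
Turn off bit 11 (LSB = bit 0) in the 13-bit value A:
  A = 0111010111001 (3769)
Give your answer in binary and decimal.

Mask = ~(1 << 11) = 1011111111111
Bit 11 of A is 1, so AND-ing with the mask clears it to 0.
  0111010111001
& 1011111111111
---------------
  0011010111001

Answer: 0011010111001 (1721)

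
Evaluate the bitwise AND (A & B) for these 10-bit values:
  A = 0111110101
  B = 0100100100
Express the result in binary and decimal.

Apply & to each column (1 only where both bits are 1):
  0111110101
& 0100100100
------------
  0100100100

Answer: 0100100100 (292)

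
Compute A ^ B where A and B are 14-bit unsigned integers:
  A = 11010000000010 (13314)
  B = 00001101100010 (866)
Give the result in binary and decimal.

Apply ^ to each column (1 where bits differ):
  11010000000010
^ 00001101100010
----------------
  11011101100000

Answer: 11011101100000 (14176)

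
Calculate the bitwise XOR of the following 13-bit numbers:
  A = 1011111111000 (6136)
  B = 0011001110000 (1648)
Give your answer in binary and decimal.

Apply ^ to each column (1 where bits differ):
  1011111111000
^ 0011001110000
---------------
  1000110001000

Answer: 1000110001000 (4488)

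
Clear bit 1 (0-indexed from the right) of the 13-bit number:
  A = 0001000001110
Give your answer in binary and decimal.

Mask = ~(1 << 1) = 1111111111101
Bit 1 of A is 1, so AND-ing with the mask clears it to 0.
  0001000001110
& 1111111111101
---------------
  0001000001100

Answer: 0001000001100 (524)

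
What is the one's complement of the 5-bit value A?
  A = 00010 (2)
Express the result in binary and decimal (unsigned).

Flip each bit (0->1, 1->0):
  00010
  11101

Answer: 11101 (29)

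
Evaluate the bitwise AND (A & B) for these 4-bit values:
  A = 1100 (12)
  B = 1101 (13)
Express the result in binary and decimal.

Apply & to each column (1 only where both bits are 1):
  1100
& 1101
------
  1100

Answer: 1100 (12)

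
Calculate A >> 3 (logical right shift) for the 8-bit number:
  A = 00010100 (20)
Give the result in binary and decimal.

Logical shift right by 3: drop the bottom 3 bit(s), prepend 3 zero(s) on the left.
  00010100  ->  keep [00010], discard [100], prepend 000
= 00000010

Answer: 00000010 (2)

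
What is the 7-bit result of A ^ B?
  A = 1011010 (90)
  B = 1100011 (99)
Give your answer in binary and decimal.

Apply ^ to each column (1 where bits differ):
  1011010
^ 1100011
---------
  0111001

Answer: 0111001 (57)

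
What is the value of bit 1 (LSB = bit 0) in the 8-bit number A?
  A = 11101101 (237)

Bit 1 is the 2nd from the right.
  11101101
        ^
That bit is 0.

Answer: 0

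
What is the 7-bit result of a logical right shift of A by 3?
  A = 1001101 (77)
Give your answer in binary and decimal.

Logical shift right by 3: drop the bottom 3 bit(s), prepend 3 zero(s) on the left.
  1001101  ->  keep [1001], discard [101], prepend 000
= 0001001

Answer: 0001001 (9)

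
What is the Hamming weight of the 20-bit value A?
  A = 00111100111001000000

00111100111001000000
1-bits at positions (from bit 0 = LSB): 6, 9, 10, 11, 14, 15, 16, 17
Count = 8

Answer: 8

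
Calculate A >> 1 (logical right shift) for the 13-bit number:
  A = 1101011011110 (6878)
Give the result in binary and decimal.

Logical shift right by 1: drop the bottom 1 bit(s), prepend 1 zero(s) on the left.
  1101011011110  ->  keep [110101101111], discard [0], prepend 0
= 0110101101111

Answer: 0110101101111 (3439)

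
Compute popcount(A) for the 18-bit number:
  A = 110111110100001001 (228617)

110111110100001001
1-bits at positions (from bit 0 = LSB): 0, 3, 8, 10, 11, 12, 13, 14, 16, 17
Count = 10

Answer: 10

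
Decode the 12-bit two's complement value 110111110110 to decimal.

MSB is 1, so the value is negative. Find the magnitude:
1. Invert bits:  001000001001
2. Add 1:        001000001010  = 522
3. Apply sign:   -522

Answer: -522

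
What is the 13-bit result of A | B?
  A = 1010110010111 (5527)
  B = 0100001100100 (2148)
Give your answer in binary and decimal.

Apply | to each column (1 where either bit is 1):
  1010110010111
| 0100001100100
---------------
  1110111110111

Answer: 1110111110111 (7671)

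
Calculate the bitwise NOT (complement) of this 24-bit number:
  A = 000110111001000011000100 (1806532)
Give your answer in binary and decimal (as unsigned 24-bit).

Flip each bit (0->1, 1->0):
  000110111001000011000100
  111001000110111100111011

Answer: 111001000110111100111011 (14970683)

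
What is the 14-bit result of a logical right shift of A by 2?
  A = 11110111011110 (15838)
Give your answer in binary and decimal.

Logical shift right by 2: drop the bottom 2 bit(s), prepend 2 zero(s) on the left.
  11110111011110  ->  keep [111101110111], discard [10], prepend 00
= 00111101110111

Answer: 00111101110111 (3959)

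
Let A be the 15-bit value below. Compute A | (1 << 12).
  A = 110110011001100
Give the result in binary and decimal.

Mask = 1 << 12 = 001000000000000
Bit 12 of A is 0, so OR-ing with the mask flips it to 1.
  110110011001100
| 001000000000000
-----------------
  111110011001100

Answer: 111110011001100 (31948)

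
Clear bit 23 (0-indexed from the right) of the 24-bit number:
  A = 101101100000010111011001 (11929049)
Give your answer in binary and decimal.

Mask = ~(1 << 23) = 011111111111111111111111
Bit 23 of A is 1, so AND-ing with the mask clears it to 0.
  101101100000010111011001
& 011111111111111111111111
--------------------------
  001101100000010111011001

Answer: 001101100000010111011001 (3540441)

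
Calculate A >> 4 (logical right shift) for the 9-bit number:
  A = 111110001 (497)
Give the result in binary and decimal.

Logical shift right by 4: drop the bottom 4 bit(s), prepend 4 zero(s) on the left.
  111110001  ->  keep [11111], discard [0001], prepend 0000
= 000011111

Answer: 000011111 (31)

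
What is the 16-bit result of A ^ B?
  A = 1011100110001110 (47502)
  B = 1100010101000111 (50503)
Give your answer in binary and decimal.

Apply ^ to each column (1 where bits differ):
  1011100110001110
^ 1100010101000111
------------------
  0111110011001001

Answer: 0111110011001001 (31945)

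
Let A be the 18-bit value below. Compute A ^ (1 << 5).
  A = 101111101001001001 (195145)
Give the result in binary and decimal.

Mask = 1 << 5 = 000000000000100000
Bit 5 of A is 0; XOR with the mask flips it to 1.
  101111101001001001
^ 000000000000100000
--------------------
  101111101001101001

Answer: 101111101001101001 (195177)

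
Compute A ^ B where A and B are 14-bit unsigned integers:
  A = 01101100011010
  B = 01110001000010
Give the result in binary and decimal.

Apply ^ to each column (1 where bits differ):
  01101100011010
^ 01110001000010
----------------
  00011101011000

Answer: 00011101011000 (1880)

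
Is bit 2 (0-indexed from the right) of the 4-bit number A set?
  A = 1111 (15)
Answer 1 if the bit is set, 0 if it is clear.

Bit 2 is the 3rd from the right.
  1111
   ^
That bit is 1.

Answer: 1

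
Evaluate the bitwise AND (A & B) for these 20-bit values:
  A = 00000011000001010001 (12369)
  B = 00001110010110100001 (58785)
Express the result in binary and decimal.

Apply & to each column (1 only where both bits are 1):
  00000011000001010001
& 00001110010110100001
----------------------
  00000010000000000001

Answer: 00000010000000000001 (8193)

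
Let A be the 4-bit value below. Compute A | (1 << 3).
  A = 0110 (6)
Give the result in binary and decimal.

Mask = 1 << 3 = 1000
Bit 3 of A is 0, so OR-ing with the mask flips it to 1.
  0110
| 1000
------
  1110

Answer: 1110 (14)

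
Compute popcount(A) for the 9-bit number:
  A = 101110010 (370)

101110010
1-bits at positions (from bit 0 = LSB): 1, 4, 5, 6, 8
Count = 5

Answer: 5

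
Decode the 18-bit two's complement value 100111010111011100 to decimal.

MSB is 1, so the value is negative. Find the magnitude:
1. Invert bits:  011000101000100011
2. Add 1:        011000101000100100  = 100900
3. Apply sign:   -100900

Answer: -100900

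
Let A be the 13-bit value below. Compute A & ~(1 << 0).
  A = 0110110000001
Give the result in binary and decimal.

Mask = ~(1 << 0) = 1111111111110
Bit 0 of A is 1, so AND-ing with the mask clears it to 0.
  0110110000001
& 1111111111110
---------------
  0110110000000

Answer: 0110110000000 (3456)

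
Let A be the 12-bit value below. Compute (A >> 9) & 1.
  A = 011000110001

Bit 9 is the 10th from the right.
  011000110001
    ^
That bit is 1.

Answer: 1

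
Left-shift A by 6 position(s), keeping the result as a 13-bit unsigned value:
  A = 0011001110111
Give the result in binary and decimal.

Shift left by 6: drop the top 6 bit(s), append 6 zero(s) on the right.
  0011001110111  ->  discard [001100], keep [1110111], append 000000
= 1110111000000

Answer: 1110111000000 (7616)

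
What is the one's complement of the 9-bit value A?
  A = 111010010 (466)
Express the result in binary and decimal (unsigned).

Flip each bit (0->1, 1->0):
  111010010
  000101101

Answer: 000101101 (45)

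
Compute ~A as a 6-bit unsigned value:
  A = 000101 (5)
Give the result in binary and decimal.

Flip each bit (0->1, 1->0):
  000101
  111010

Answer: 111010 (58)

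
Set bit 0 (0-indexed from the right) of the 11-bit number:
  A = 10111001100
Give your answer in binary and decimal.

Mask = 1 << 0 = 00000000001
Bit 0 of A is 0, so OR-ing with the mask flips it to 1.
  10111001100
| 00000000001
-------------
  10111001101

Answer: 10111001101 (1485)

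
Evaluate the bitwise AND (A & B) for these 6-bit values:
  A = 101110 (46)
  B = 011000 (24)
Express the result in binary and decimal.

Apply & to each column (1 only where both bits are 1):
  101110
& 011000
--------
  001000

Answer: 001000 (8)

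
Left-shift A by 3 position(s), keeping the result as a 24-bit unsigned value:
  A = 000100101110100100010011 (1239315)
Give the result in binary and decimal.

Shift left by 3: drop the top 3 bit(s), append 3 zero(s) on the right.
  000100101110100100010011  ->  discard [000], keep [100101110100100010011], append 000
= 100101110100100010011000

Answer: 100101110100100010011000 (9914520)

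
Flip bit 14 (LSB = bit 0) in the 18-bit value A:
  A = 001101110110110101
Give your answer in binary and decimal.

Mask = 1 << 14 = 000100000000000000
Bit 14 of A is 1; XOR with the mask flips it to 0.
  001101110110110101
^ 000100000000000000
--------------------
  001001110110110101

Answer: 001001110110110101 (40373)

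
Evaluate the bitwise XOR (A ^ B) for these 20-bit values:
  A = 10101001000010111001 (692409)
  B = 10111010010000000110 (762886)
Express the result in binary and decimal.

Apply ^ to each column (1 where bits differ):
  10101001000010111001
^ 10111010010000000110
----------------------
  00010011010010111111

Answer: 00010011010010111111 (79039)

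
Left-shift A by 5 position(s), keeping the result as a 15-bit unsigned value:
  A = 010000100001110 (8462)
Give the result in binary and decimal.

Shift left by 5: drop the top 5 bit(s), append 5 zero(s) on the right.
  010000100001110  ->  discard [01000], keep [0100001110], append 00000
= 010000111000000

Answer: 010000111000000 (8640)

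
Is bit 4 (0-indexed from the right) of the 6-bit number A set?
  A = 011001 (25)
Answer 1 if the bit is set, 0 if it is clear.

Bit 4 is the 5th from the right.
  011001
   ^
That bit is 1.

Answer: 1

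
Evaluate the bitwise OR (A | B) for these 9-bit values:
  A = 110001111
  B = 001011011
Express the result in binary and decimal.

Apply | to each column (1 where either bit is 1):
  110001111
| 001011011
-----------
  111011111

Answer: 111011111 (479)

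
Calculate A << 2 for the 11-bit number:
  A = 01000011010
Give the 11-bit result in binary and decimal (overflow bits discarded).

Shift left by 2: drop the top 2 bit(s), append 2 zero(s) on the right.
  01000011010  ->  discard [01], keep [000011010], append 00
= 00001101000

Answer: 00001101000 (104)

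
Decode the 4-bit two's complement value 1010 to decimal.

MSB is 1, so the value is negative. Find the magnitude:
1. Invert bits:  0101
2. Add 1:        0110  = 6
3. Apply sign:   -6

Answer: -6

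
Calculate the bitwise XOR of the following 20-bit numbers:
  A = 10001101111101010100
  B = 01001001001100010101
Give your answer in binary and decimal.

Apply ^ to each column (1 where bits differ):
  10001101111101010100
^ 01001001001100010101
----------------------
  11000100110001000001

Answer: 11000100110001000001 (805953)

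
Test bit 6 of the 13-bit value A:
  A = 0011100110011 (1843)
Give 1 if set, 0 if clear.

Bit 6 is the 7th from the right.
  0011100110011
        ^
That bit is 0.

Answer: 0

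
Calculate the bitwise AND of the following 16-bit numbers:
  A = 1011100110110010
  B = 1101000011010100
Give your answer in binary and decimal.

Apply & to each column (1 only where both bits are 1):
  1011100110110010
& 1101000011010100
------------------
  1001000010010000

Answer: 1001000010010000 (37008)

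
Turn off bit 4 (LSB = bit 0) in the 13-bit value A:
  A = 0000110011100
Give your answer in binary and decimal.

Mask = ~(1 << 4) = 1111111101111
Bit 4 of A is 1, so AND-ing with the mask clears it to 0.
  0000110011100
& 1111111101111
---------------
  0000110001100

Answer: 0000110001100 (396)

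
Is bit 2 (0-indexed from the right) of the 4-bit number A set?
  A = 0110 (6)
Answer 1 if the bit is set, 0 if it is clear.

Bit 2 is the 3rd from the right.
  0110
   ^
That bit is 1.

Answer: 1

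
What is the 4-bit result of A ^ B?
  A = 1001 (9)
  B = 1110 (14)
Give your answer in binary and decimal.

Apply ^ to each column (1 where bits differ):
  1001
^ 1110
------
  0111

Answer: 0111 (7)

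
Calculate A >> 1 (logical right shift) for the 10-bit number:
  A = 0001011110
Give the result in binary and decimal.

Logical shift right by 1: drop the bottom 1 bit(s), prepend 1 zero(s) on the left.
  0001011110  ->  keep [000101111], discard [0], prepend 0
= 0000101111

Answer: 0000101111 (47)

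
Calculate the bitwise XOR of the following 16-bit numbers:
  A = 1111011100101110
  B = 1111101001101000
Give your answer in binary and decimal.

Apply ^ to each column (1 where bits differ):
  1111011100101110
^ 1111101001101000
------------------
  0000110101000110

Answer: 0000110101000110 (3398)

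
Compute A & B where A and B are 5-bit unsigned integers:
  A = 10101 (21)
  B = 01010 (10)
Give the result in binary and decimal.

Apply & to each column (1 only where both bits are 1):
  10101
& 01010
-------
  00000

Answer: 00000 (0)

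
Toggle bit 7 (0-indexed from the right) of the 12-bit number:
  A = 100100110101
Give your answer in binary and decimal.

Mask = 1 << 7 = 000010000000
Bit 7 of A is 0; XOR with the mask flips it to 1.
  100100110101
^ 000010000000
--------------
  100110110101

Answer: 100110110101 (2485)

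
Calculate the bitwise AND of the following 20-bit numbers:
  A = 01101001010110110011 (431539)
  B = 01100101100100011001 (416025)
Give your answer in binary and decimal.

Apply & to each column (1 only where both bits are 1):
  01101001010110110011
& 01100101100100011001
----------------------
  01100001000100010001

Answer: 01100001000100010001 (397585)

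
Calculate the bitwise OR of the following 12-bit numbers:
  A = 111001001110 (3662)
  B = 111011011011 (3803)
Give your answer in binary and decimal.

Apply | to each column (1 where either bit is 1):
  111001001110
| 111011011011
--------------
  111011011111

Answer: 111011011111 (3807)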